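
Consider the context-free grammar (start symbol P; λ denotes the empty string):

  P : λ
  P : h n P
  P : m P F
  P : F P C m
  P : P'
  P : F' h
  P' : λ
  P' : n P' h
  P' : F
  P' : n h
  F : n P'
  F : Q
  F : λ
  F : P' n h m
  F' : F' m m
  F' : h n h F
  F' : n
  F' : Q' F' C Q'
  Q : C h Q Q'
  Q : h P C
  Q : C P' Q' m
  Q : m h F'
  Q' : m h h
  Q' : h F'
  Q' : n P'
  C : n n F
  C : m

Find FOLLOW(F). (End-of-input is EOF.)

In P : m P F: F is at the end, add FOLLOW(P) = { EOF, h, m, n }.
In P : F P C m: add FIRST(P C m) = { h, m, n }.
In P' : F: F is at the end, add FOLLOW(P') = { EOF, h, m, n }.
In F' : h n h F: F is at the end, add FOLLOW(F') = { EOF, h, m, n }.
In C : n n F: F is at the end, add FOLLOW(C) = { EOF, h, m, n }.
Union: FOLLOW(F) = { EOF, h, m, n }.

{ EOF, h, m, n }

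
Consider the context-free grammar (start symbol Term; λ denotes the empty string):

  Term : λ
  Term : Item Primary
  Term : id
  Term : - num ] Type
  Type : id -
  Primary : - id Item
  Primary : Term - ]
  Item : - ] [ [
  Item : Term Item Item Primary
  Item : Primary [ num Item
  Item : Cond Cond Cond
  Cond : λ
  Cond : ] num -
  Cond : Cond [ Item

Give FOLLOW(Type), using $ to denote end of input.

In Term : - num ] Type: Type is at the end, add FOLLOW(Term) = { $, -, [, ], id }.
Union: FOLLOW(Type) = { $, -, [, ], id }.

{ $, -, [, ], id }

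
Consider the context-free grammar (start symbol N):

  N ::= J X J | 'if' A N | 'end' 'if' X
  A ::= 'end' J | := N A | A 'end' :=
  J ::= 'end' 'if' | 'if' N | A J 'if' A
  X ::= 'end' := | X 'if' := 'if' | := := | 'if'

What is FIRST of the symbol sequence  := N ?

:= is a terminal; add {:=} and stop.

{ := }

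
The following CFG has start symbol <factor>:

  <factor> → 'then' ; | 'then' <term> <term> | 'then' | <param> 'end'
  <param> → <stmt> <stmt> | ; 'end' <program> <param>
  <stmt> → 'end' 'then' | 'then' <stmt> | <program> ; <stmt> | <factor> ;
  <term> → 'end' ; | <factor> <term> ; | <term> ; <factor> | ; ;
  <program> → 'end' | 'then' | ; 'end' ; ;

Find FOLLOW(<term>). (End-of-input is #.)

In <factor> → 'then' <term> <term>: add FIRST(<term>) = { 'end', 'then', ; }.
In <factor> → 'then' <term> <term>: <term> is at the end, add FOLLOW(<factor>) = { #, 'end', 'then', ; }.
In <term> → <factor> <term> ;: add FIRST(;) = { ; }.
In <term> → <term> ; <factor>: add FIRST(; <factor>) = { ; }.
Union: FOLLOW(<term>) = { #, 'end', 'then', ; }.

{ #, 'end', 'then', ; }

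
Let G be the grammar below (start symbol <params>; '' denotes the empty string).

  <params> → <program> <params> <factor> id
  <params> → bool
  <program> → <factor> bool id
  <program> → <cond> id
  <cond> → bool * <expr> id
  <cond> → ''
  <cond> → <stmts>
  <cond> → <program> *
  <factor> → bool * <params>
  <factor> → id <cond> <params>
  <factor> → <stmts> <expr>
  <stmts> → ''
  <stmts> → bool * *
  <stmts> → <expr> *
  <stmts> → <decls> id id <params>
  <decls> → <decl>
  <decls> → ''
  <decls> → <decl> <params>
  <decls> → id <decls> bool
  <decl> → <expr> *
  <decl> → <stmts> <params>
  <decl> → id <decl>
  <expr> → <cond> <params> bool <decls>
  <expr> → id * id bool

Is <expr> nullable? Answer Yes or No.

Nullable nonterminals: <cond>, <decls>, <stmts>.
No production of <expr> has an RHS whose symbols are all nullable, so <expr> is not nullable.

No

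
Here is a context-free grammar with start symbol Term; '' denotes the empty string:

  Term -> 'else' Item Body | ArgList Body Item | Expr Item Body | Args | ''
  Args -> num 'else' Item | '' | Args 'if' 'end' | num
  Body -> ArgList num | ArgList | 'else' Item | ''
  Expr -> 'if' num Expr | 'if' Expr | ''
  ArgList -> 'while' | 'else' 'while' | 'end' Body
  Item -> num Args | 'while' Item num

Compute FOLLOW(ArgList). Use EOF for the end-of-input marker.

In Term -> ArgList Body Item: add FIRST(Body Item) = { 'else', 'end', 'while', num }.
In Body -> ArgList num: add FIRST(num) = { num }.
In Body -> ArgList: ArgList is at the end, add FOLLOW(Body) = { EOF, 'else', 'end', 'while', num }.
Union: FOLLOW(ArgList) = { EOF, 'else', 'end', 'while', num }.

{ EOF, 'else', 'end', 'while', num }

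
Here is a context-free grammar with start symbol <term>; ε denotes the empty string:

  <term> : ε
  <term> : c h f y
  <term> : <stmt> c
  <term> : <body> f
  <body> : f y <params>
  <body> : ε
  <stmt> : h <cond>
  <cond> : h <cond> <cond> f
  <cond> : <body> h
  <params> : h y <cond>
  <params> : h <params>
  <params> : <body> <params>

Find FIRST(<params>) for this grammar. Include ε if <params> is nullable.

{ f, h }

<params> : h y <cond> contributes {h}.
<params> : h <params> contributes {h}.
From <params> : <body> <params>: <body> nullable, take FIRST(<body>) ∪ FIRST(<params>) = { f, h }.
Union: FIRST(<params>) = { f, h }.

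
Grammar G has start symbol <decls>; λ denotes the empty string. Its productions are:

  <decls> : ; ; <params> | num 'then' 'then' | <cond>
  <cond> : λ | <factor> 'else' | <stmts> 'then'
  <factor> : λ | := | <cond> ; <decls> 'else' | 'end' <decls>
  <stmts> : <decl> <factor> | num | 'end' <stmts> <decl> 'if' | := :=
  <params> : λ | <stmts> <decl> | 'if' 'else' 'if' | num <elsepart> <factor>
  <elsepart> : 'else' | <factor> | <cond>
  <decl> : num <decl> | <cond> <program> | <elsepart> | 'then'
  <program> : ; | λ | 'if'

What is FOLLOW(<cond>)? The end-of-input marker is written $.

{ $, 'else', 'end', 'if', 'then', :=, ;, num }

In <decls> : <cond>: <cond> is at the end, add FOLLOW(<decls>) = { $, 'else', 'end', 'if', 'then', :=, ;, num }.
In <factor> : <cond> ; <decls> 'else': add FIRST(; <decls> 'else') = { ; }.
In <elsepart> : <cond>: <cond> is at the end, add FOLLOW(<elsepart>) = { $, 'else', 'end', 'if', 'then', :=, ;, num }.
In <decl> : <cond> <program>: add FIRST(<program>)\{λ} = { 'if', ; }.
  Since <program> is nullable, also add FOLLOW(<decl>) = { $, 'else', 'end', 'if', 'then', :=, ;, num }.
Union: FOLLOW(<cond>) = { $, 'else', 'end', 'if', 'then', :=, ;, num }.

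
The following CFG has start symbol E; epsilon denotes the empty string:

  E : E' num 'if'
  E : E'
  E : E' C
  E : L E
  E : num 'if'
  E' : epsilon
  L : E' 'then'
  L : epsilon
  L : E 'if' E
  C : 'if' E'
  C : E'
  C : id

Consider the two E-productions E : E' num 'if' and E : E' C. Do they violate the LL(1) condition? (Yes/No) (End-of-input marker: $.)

FIRST(E' num 'if') = { num } and FIRST(E' C) = { 'if', id, epsilon }.
The second alternative is nullable and FOLLOW(E) = { $, 'if', 'then', id, num } shares num with FIRST of the first — conflict.

Yes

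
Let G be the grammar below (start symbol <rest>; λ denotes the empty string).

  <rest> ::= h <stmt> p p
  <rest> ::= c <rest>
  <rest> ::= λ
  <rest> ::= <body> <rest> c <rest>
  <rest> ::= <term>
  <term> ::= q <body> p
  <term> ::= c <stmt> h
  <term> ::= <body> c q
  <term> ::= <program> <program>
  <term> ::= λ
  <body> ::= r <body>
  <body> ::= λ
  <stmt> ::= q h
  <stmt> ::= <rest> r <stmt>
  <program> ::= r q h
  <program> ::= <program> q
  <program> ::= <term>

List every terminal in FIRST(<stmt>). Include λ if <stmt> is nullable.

<stmt> ::= q h contributes {q}.
From <stmt> ::= <rest> r <stmt>: <rest> nullable, take FIRST(<rest>) ∪ {r} = { c, h, q, r }.
Union: FIRST(<stmt>) = { c, h, q, r }.

{ c, h, q, r }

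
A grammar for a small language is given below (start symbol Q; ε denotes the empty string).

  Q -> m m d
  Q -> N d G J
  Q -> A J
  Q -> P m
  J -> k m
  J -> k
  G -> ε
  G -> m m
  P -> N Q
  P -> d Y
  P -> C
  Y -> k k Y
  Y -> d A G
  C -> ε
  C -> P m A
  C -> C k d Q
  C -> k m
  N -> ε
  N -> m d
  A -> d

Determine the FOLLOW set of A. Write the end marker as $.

{ k, m }

In Q -> A J: add FIRST(J) = { k }.
In Y -> d A G: add FIRST(G)\{ε} = { m }.
  Since G is nullable, also add FOLLOW(Y) = { m }.
In C -> P m A: A is at the end, add FOLLOW(C) = { k, m }.
Union: FOLLOW(A) = { k, m }.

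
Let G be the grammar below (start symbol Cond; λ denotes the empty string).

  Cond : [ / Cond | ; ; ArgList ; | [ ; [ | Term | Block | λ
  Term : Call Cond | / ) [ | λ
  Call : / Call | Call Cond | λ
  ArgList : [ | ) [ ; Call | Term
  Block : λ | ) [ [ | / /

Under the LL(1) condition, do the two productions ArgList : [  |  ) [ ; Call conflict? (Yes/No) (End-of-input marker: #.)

FIRST([) = { [ } and FIRST() [ ; Call) = { ) }.
The FIRST sets are disjoint and neither alternative is nullable — no conflict.

No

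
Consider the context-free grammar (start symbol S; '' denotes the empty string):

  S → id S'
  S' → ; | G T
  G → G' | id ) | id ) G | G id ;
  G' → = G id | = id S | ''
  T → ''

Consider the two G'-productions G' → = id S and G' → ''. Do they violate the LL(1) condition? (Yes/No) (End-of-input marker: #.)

FIRST(= id S) = { = } and FIRST('') = { '' }.
The second is nullable but FOLLOW(G') = { #, id } is disjoint from FIRST of the first.

No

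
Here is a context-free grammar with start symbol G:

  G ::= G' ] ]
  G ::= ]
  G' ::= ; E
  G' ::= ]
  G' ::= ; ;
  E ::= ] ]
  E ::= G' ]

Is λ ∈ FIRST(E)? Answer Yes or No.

No

No nonterminal in this grammar is nullable.
No production of E has an RHS whose symbols are all nullable, so E is not nullable.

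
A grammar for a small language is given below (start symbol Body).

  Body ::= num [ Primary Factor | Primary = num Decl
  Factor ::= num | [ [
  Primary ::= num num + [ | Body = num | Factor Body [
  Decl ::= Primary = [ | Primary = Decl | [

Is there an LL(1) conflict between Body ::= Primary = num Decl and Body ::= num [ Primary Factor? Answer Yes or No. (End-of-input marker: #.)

FIRST(Primary = num Decl) = { [, num } and FIRST(num [ Primary Factor) = { num }.
Both contain num, so the two alternatives are not disjoint — LL(1) conflict.

Yes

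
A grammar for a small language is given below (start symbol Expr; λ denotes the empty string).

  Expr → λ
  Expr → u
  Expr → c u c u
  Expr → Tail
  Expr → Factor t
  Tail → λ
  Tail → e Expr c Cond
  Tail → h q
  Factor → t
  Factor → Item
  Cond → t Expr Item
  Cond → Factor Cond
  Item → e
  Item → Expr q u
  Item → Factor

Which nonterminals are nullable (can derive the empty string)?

{ Expr, Tail }

Directly nullable (have an λ-production): Expr, Tail.
No other nonterminal has a production whose RHS symbols are all nullable.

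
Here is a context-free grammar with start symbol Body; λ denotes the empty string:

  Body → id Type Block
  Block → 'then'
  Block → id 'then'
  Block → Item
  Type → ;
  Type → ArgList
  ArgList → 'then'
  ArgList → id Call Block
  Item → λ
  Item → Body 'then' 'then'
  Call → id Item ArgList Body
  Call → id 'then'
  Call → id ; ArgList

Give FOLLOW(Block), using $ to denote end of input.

In Body → id Type Block: Block is at the end, add FOLLOW(Body) = { $, 'then', id }.
In ArgList → id Call Block: Block is at the end, add FOLLOW(ArgList) = { $, 'then', id }.
Union: FOLLOW(Block) = { $, 'then', id }.

{ $, 'then', id }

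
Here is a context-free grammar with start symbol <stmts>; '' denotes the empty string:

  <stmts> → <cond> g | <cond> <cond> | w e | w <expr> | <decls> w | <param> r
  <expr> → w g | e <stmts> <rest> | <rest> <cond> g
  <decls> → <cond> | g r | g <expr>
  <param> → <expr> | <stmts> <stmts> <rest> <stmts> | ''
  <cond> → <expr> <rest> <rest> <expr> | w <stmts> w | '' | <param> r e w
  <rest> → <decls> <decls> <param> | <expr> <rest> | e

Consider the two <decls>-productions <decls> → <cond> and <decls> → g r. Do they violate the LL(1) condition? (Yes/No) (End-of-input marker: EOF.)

FIRST(<cond>) = { e, g, r, w, '' } and FIRST(g r) = { g }.
Both contain g, so the two alternatives are not disjoint — LL(1) conflict.

Yes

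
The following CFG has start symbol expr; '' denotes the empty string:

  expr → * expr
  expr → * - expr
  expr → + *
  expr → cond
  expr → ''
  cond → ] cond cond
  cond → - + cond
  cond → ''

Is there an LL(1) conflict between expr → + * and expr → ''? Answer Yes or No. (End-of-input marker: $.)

FIRST(+ *) = { + } and FIRST('') = { '' }.
The second is nullable but FOLLOW(expr) = { $ } is disjoint from FIRST of the first.

No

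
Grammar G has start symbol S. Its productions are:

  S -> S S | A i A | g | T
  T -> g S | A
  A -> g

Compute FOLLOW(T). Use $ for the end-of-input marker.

In S -> T: T is at the end, add FOLLOW(S) = { $, g }.
Union: FOLLOW(T) = { $, g }.

{ $, g }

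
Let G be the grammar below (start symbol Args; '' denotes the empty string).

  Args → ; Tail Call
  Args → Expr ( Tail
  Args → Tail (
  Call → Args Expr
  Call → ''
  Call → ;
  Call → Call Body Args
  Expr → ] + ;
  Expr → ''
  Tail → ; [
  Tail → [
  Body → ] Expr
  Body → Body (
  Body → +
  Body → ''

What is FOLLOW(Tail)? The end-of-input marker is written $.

In Args → ; Tail Call: add FIRST(Call)\{''} = { (, +, ;, [, ] }.
  Since Call is nullable, also add FOLLOW(Args) = { $, (, +, ;, [, ] }.
In Args → Expr ( Tail: Tail is at the end, add FOLLOW(Args) = { $, (, +, ;, [, ] }.
In Args → Tail (: add FIRST(() = { ( }.
Union: FOLLOW(Tail) = { $, (, +, ;, [, ] }.

{ $, (, +, ;, [, ] }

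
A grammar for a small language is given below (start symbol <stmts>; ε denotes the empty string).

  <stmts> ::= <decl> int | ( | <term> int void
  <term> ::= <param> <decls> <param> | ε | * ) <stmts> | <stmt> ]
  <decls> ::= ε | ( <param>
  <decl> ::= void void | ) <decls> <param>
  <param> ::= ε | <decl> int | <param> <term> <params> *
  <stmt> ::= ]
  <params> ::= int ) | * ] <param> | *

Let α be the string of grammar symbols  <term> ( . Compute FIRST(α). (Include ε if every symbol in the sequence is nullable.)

{ (, ), *, ], int, void }

Add FIRST(<term>)\{ε} = { (, ), *, ], int, void }; <term> is nullable, continue.
( is a terminal; add {(} and stop.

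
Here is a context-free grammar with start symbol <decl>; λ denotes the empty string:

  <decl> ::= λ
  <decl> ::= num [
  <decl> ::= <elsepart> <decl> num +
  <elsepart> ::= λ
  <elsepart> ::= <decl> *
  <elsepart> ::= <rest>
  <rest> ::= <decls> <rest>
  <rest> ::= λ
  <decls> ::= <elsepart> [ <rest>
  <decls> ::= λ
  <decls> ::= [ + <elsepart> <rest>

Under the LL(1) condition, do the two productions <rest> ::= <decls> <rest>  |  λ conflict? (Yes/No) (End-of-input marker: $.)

FIRST(<decls> <rest>) = { *, [, num, λ } and FIRST(λ) = { λ }.
Both alternatives are nullable, violating the LL(1) condition.

Yes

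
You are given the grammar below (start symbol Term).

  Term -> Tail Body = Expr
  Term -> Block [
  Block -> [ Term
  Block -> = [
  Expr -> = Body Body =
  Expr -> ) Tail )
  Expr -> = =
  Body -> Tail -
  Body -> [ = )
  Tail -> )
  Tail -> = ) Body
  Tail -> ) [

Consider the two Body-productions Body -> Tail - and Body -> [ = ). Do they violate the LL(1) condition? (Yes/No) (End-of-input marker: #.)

No

FIRST(Tail -) = { ), = } and FIRST([ = )) = { [ }.
The FIRST sets are disjoint and neither alternative is nullable — no conflict.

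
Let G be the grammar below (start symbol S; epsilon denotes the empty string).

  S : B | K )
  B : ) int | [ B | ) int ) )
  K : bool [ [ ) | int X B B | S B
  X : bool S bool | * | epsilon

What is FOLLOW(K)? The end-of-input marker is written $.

{ ) }

In S : K ): add FIRST()) = { ) }.
Union: FOLLOW(K) = { ) }.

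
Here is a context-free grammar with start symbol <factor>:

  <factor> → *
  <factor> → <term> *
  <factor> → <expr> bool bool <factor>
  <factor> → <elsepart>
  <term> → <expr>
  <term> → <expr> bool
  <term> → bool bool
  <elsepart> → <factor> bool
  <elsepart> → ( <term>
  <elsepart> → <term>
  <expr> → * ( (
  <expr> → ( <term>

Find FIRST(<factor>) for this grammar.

{ (, *, bool }

<factor> → * contributes {*}.
From <factor> → <term> *: add FIRST(<term>) = { (, *, bool }.
From <factor> → <expr> bool bool <factor>: add FIRST(<expr>) = { (, * }.
From <factor> → <elsepart>: add FIRST(<elsepart>) = { (, *, bool }.
Union: FIRST(<factor>) = { (, *, bool }.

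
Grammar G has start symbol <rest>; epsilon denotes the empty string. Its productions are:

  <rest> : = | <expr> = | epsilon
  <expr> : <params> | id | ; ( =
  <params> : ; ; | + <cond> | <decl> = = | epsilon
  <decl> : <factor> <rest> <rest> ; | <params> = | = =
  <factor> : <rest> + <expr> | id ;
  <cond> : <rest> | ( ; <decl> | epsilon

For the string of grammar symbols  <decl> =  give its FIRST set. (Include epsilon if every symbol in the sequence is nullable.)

{ +, ;, =, id }

Add FIRST(<decl>) = { +, ;, =, id }; <decl> is not nullable, stop.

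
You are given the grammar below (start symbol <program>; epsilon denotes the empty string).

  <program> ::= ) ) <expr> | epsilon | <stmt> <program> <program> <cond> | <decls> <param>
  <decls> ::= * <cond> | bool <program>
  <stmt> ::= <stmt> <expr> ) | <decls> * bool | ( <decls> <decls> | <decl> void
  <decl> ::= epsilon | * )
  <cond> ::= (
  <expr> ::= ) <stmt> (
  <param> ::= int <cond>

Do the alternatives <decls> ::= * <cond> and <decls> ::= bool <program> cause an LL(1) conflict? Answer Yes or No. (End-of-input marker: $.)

FIRST(* <cond>) = { * } and FIRST(bool <program>) = { bool }.
The FIRST sets are disjoint and neither alternative is nullable — no conflict.

No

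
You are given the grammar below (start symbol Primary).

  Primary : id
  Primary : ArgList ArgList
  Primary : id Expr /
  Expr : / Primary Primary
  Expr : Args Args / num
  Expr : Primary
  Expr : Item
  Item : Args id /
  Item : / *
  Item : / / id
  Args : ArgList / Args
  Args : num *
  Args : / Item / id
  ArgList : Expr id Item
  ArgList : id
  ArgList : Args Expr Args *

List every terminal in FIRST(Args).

From Args : ArgList / Args: add FIRST(ArgList) = { /, id, num }.
Args : num * contributes {num}.
Args : / Item / id contributes {/}.
Union: FIRST(Args) = { /, id, num }.

{ /, id, num }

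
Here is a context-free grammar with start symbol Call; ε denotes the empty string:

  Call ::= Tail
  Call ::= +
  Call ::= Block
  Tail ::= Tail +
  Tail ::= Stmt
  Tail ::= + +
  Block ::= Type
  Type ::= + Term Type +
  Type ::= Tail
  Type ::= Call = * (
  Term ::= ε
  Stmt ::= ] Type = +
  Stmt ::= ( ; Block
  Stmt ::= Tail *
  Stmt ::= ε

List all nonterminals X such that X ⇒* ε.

Directly nullable (have an ε-production): Term, Stmt.
Tail ::= Stmt with every symbol nullable, so Tail is nullable.
Block ::= Type with every symbol nullable, so Block is nullable.
Call ::= Tail with every symbol nullable, so Call is nullable.
Type ::= Tail with every symbol nullable, so Type is nullable.

{ Block, Call, Stmt, Tail, Term, Type }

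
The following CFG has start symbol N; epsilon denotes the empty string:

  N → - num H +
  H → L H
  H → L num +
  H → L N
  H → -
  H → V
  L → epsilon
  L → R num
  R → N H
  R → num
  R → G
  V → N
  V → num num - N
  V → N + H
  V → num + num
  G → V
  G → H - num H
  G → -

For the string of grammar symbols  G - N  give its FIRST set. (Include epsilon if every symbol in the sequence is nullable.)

{ -, num }

Add FIRST(G) = { -, num }; G is not nullable, stop.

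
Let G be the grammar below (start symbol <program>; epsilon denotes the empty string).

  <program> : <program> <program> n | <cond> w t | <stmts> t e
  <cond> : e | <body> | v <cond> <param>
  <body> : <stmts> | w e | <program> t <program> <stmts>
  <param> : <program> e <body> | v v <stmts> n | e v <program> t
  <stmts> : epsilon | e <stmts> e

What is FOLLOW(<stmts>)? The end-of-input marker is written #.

{ e, n, t, v, w }

In <program> : <stmts> t e: add FIRST(t e) = { t }.
In <body> : <stmts>: <stmts> is at the end, add FOLLOW(<body>) = { e, t, v, w }.
In <body> : <program> t <program> <stmts>: <stmts> is at the end, add FOLLOW(<body>) = { e, t, v, w }.
In <param> : v v <stmts> n: add FIRST(n) = { n }.
In <stmts> : e <stmts> e: add FIRST(e) = { e }.
Union: FOLLOW(<stmts>) = { e, n, t, v, w }.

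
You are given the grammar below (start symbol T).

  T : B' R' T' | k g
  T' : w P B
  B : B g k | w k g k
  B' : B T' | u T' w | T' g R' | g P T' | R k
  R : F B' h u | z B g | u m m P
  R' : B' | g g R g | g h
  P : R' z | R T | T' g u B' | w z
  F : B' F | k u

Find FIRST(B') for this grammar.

{ g, k, u, w, z }

From B' : B T': add FIRST(B) = { w }.
B' : u T' w contributes {u}.
From B' : T' g R': add FIRST(T') = { w }.
B' : g P T' contributes {g}.
From B' : R k: add FIRST(R) = { g, k, u, w, z }.
Union: FIRST(B') = { g, k, u, w, z }.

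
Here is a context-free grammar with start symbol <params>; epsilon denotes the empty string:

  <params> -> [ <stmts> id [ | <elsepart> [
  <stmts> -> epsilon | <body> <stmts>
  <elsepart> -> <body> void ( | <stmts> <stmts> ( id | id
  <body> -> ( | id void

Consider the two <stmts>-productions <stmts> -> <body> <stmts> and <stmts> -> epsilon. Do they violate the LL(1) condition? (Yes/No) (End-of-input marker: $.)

FIRST(<body> <stmts>) = { (, id } and FIRST(epsilon) = { epsilon }.
The second alternative is nullable and FOLLOW(<stmts>) = { (, id } shares ( with FIRST of the first — conflict.

Yes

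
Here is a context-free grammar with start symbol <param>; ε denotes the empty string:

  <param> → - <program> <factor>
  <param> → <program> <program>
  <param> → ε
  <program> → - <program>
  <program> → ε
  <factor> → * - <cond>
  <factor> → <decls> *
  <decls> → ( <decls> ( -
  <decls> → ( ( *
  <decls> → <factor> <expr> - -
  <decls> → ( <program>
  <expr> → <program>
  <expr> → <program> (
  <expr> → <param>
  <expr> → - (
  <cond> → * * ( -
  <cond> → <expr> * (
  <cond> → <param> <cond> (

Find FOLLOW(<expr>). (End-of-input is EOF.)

{ *, - }

In <decls> → <factor> <expr> - -: add FIRST(- -) = { - }.
In <cond> → <expr> * (: add FIRST(* () = { * }.
Union: FOLLOW(<expr>) = { *, - }.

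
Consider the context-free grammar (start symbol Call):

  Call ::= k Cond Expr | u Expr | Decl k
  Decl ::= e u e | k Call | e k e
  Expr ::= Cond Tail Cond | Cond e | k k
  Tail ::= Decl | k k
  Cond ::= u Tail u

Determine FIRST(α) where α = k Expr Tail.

{ k }

k is a terminal; add {k} and stop.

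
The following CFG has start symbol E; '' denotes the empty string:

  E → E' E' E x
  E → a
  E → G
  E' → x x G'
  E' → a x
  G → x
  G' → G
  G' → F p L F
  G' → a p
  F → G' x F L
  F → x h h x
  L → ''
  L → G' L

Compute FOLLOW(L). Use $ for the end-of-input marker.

In G' → F p L F: add FIRST(F) = { a, x }.
In F → G' x F L: L is at the end, add FOLLOW(F) = { a, p, x }.
In L → G' L: L is at the end, add FOLLOW(L) = { a, p, x }.
Union: FOLLOW(L) = { a, p, x }.

{ a, p, x }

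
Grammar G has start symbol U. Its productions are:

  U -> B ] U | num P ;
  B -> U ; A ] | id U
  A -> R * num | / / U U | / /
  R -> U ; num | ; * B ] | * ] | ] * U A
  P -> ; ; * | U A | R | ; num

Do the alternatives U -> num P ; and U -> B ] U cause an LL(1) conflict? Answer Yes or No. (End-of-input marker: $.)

Yes

FIRST(num P ;) = { num } and FIRST(B ] U) = { id, num }.
Both contain num, so the two alternatives are not disjoint — LL(1) conflict.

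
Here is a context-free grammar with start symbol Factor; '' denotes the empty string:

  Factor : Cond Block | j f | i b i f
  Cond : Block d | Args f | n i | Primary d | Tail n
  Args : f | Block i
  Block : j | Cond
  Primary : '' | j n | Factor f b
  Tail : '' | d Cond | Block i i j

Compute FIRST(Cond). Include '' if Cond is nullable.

{ d, f, i, j, n }

From Cond : Block d: add FIRST(Block) = { d, f, i, j, n }.
From Cond : Args f: add FIRST(Args) = { d, f, i, j, n }.
Cond : n i contributes {n}.
From Cond : Primary d: Primary nullable, take FIRST(Primary) ∪ {d} = { d, f, i, j, n }.
From Cond : Tail n: Tail nullable, take FIRST(Tail) ∪ {n} = { d, f, i, j, n }.
Union: FIRST(Cond) = { d, f, i, j, n }.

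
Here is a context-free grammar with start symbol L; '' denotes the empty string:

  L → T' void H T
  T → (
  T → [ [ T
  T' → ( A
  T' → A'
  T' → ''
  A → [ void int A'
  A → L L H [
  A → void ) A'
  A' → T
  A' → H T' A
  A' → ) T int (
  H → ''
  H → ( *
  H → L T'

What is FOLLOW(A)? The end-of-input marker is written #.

{ (, ), [, void }

In T' → ( A: A is at the end, add FOLLOW(T') = { (, ), [, void }.
In A' → H T' A: A is at the end, add FOLLOW(A') = { (, ), [, void }.
Union: FOLLOW(A) = { (, ), [, void }.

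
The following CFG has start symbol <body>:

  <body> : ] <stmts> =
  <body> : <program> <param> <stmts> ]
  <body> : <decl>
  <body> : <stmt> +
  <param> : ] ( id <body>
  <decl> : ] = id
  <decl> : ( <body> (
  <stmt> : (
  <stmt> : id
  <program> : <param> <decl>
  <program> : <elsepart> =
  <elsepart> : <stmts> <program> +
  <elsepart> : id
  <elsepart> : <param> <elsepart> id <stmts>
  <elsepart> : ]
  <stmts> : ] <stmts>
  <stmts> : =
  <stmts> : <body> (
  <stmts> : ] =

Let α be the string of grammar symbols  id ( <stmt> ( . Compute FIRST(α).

{ id }

id is a terminal; add {id} and stop.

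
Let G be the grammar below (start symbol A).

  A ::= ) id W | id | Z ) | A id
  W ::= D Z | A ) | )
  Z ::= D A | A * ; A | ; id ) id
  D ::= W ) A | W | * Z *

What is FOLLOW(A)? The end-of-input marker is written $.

{ $, ), *, ;, id }

A is the start symbol, so $ ∈ FOLLOW(A).
In A ::= A id: add FIRST(id) = { id }.
In W ::= A ): add FIRST()) = { ) }.
In Z ::= D A: A is at the end, add FOLLOW(Z) = { $, ), *, ;, id }.
In Z ::= A * ; A: add FIRST(* ; A) = { * }.
In Z ::= A * ; A: A is at the end, add FOLLOW(Z) = { $, ), *, ;, id }.
In D ::= W ) A: A is at the end, add FOLLOW(D) = { ), *, ;, id }.
Union: FOLLOW(A) = { $, ), *, ;, id }.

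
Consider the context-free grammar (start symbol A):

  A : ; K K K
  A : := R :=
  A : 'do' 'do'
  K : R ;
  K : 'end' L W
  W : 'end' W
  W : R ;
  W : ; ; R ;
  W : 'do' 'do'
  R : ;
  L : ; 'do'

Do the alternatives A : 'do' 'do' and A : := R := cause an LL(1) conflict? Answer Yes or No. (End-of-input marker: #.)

No

FIRST('do' 'do') = { 'do' } and FIRST(:= R :=) = { := }.
The FIRST sets are disjoint and neither alternative is nullable — no conflict.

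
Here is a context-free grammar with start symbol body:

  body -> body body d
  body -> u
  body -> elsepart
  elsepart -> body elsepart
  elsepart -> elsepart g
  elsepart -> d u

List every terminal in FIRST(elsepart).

From elsepart -> body elsepart: add FIRST(body) = { d, u }.
From elsepart -> elsepart g: add FIRST(elsepart) = { d, u }.
elsepart -> d u contributes {d}.
Union: FIRST(elsepart) = { d, u }.

{ d, u }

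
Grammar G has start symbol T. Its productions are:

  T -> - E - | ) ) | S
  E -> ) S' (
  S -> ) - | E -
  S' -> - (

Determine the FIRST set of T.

{ ), - }

T -> - E - contributes {-}.
T -> ) ) contributes {)}.
From T -> S: add FIRST(S) = { ) }.
Union: FIRST(T) = { ), - }.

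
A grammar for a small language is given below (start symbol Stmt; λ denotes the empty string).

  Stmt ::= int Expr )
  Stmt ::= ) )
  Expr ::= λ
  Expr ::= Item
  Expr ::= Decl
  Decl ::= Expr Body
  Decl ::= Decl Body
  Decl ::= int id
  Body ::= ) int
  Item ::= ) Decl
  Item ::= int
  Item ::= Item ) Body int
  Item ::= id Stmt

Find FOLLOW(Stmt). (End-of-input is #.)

{ #, ) }

Stmt is the start symbol, so # ∈ FOLLOW(Stmt).
In Item ::= id Stmt: Stmt is at the end, add FOLLOW(Item) = { ) }.
Union: FOLLOW(Stmt) = { #, ) }.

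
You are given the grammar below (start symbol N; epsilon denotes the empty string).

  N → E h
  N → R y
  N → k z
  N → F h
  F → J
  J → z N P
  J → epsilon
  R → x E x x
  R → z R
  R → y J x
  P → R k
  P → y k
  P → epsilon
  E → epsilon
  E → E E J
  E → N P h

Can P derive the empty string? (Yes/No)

P has an epsilon-production, so P ⇒ epsilon.

Yes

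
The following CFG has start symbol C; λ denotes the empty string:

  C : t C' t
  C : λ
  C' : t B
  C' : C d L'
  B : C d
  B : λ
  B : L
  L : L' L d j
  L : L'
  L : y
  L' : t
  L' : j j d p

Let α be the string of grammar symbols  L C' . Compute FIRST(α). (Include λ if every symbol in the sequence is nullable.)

{ j, t, y }

Add FIRST(L) = { j, t, y }; L is not nullable, stop.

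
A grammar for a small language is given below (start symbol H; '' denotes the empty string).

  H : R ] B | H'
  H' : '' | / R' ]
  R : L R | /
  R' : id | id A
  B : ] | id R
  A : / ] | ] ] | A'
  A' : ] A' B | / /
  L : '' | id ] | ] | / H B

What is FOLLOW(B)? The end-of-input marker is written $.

{ $, /, ], id }

In H : R ] B: B is at the end, add FOLLOW(H) = { $, ], id }.
In A' : ] A' B: B is at the end, add FOLLOW(A') = { ], id }.
In L : / H B: B is at the end, add FOLLOW(L) = { /, ], id }.
Union: FOLLOW(B) = { $, /, ], id }.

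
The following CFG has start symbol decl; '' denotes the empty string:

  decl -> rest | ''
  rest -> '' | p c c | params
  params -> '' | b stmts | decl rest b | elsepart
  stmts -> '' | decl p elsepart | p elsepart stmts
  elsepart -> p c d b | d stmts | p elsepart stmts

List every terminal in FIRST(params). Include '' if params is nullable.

{ b, d, p, '' }

params -> '' contributes ''.
params -> b stmts contributes {b}.
From params -> decl rest b: decl, rest nullable, take FIRST(decl) ∪ FIRST(rest) ∪ {b} = { b, d, p }.
From params -> elsepart: add FIRST(elsepart) = { d, p }.
Union: FIRST(params) = { b, d, p, '' }.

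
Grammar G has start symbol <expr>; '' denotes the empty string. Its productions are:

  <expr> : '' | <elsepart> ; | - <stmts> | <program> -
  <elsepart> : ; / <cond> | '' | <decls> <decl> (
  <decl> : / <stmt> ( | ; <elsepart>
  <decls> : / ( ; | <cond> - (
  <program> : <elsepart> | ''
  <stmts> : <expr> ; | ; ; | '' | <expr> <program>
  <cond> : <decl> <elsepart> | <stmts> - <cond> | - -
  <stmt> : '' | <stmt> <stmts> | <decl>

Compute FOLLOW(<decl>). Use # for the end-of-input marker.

In <elsepart> : <decls> <decl> (: add FIRST(() = { ( }.
In <cond> : <decl> <elsepart>: add FIRST(<elsepart>)\{''} = { -, /, ; }.
  Since <elsepart> is nullable, also add FOLLOW(<cond>) = { #, (, -, /, ; }.
In <stmt> : <decl>: <decl> is at the end, add FOLLOW(<stmt>) = { (, -, /, ; }.
Union: FOLLOW(<decl>) = { #, (, -, /, ; }.

{ #, (, -, /, ; }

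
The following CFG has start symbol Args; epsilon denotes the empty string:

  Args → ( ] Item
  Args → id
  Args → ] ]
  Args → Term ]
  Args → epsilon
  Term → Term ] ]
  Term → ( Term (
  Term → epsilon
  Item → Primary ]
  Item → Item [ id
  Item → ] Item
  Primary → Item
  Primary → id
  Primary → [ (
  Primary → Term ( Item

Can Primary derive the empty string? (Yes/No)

Nullable nonterminals: Args, Term.
No production of Primary has an RHS whose symbols are all nullable, so Primary is not nullable.

No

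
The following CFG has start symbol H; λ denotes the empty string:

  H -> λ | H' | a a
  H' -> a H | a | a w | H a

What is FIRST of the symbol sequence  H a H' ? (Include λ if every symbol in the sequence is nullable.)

Add FIRST(H)\{λ} = { a }; H is nullable, continue.
a is a terminal; add {a} and stop.

{ a }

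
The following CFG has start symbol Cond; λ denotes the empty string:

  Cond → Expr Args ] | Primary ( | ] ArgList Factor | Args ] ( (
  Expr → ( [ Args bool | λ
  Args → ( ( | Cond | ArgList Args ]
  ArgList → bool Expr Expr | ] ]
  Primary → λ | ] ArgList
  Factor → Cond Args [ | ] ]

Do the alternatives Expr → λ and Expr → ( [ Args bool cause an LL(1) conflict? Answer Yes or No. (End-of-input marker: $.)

FIRST(λ) = { λ } and FIRST(( [ Args bool) = { ( }.
The first alternative is nullable and FOLLOW(Expr) = { (, ], bool } shares ( with FIRST of the second — conflict.

Yes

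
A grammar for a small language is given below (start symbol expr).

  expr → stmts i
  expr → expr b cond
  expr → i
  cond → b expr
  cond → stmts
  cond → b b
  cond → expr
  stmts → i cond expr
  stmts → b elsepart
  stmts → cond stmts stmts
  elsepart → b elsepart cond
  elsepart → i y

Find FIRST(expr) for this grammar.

{ b, i }

From expr → stmts i: add FIRST(stmts) = { b, i }.
From expr → expr b cond: add FIRST(expr) = { b, i }.
expr → i contributes {i}.
Union: FIRST(expr) = { b, i }.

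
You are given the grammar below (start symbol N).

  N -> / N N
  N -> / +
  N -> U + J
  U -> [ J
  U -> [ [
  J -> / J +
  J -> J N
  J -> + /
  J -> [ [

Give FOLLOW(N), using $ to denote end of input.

N is the start symbol, so $ ∈ FOLLOW(N).
In N -> / N N: add FIRST(N) = { /, [ }.
In N -> / N N: N is at the end, add FOLLOW(N) = { $, +, /, [ }.
In J -> J N: N is at the end, add FOLLOW(J) = { $, +, /, [ }.
Union: FOLLOW(N) = { $, +, /, [ }.

{ $, +, /, [ }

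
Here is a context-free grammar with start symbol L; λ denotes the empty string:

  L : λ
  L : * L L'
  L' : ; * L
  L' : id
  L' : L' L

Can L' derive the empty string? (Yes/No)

No

Nullable nonterminals: L.
No production of L' has an RHS whose symbols are all nullable, so L' is not nullable.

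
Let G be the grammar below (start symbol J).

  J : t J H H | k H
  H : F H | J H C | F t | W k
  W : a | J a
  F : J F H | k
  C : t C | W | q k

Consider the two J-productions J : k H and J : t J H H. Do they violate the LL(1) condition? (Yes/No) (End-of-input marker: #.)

No

FIRST(k H) = { k } and FIRST(t J H H) = { t }.
The FIRST sets are disjoint and neither alternative is nullable — no conflict.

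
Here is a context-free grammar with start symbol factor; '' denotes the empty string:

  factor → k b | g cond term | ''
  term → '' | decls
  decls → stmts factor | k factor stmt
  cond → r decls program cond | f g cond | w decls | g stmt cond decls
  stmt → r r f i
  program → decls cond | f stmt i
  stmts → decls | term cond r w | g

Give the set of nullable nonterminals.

{ factor, term }

Directly nullable (have an ''-production): factor, term.
No other nonterminal has a production whose RHS symbols are all nullable.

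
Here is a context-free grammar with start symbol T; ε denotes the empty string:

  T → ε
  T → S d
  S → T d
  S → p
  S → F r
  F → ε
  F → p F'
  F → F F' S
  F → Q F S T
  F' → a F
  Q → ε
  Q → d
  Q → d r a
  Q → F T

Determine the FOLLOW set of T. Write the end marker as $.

{ $, a, d, p, r }

T is the start symbol, so $ ∈ FOLLOW(T).
In S → T d: add FIRST(d) = { d }.
In F → Q F S T: T is at the end, add FOLLOW(F) = { a, d, p, r }.
In Q → F T: T is at the end, add FOLLOW(Q) = { a, d, p, r }.
Union: FOLLOW(T) = { $, a, d, p, r }.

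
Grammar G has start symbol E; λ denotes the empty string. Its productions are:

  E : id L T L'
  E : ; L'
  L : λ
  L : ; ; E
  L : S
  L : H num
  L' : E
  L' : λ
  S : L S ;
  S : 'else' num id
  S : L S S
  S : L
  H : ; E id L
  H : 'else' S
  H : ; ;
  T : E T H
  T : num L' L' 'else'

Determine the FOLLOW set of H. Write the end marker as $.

In L : H num: add FIRST(num) = { num }.
In T : E T H: H is at the end, add FOLLOW(T) = { $, 'else', ;, id, num }.
Union: FOLLOW(H) = { $, 'else', ;, id, num }.

{ $, 'else', ;, id, num }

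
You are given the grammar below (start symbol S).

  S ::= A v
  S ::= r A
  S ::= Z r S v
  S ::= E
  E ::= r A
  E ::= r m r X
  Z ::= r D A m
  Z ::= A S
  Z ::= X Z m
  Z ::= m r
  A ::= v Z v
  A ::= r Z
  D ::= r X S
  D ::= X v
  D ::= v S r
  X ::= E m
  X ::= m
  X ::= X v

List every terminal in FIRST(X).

From X ::= E m: add FIRST(E) = { r }.
X ::= m contributes {m}.
From X ::= X v: add FIRST(X) = { m, r }.
Union: FIRST(X) = { m, r }.

{ m, r }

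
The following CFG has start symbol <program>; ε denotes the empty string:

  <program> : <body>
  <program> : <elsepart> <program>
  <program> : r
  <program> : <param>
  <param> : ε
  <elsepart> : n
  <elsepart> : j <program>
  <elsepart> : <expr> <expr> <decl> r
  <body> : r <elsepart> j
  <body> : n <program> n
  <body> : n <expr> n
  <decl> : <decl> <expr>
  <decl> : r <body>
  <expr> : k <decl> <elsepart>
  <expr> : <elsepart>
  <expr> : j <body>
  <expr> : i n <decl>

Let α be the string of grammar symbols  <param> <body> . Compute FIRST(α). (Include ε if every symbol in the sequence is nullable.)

Add FIRST(<param>)\{ε} = {  }; <param> is nullable, continue.
Add FIRST(<body>) = { n, r }; <body> is not nullable, stop.

{ n, r }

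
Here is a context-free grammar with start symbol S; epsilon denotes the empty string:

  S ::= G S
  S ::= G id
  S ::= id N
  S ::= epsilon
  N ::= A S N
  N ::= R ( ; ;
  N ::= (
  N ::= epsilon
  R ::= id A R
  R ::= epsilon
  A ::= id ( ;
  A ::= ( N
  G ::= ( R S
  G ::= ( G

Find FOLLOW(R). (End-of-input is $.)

{ $, (, id }

In N ::= R ( ; ;: add FIRST(( ; ;) = { ( }.
In R ::= id A R: R is at the end, add FOLLOW(R) = { $, (, id }.
In G ::= ( R S: add FIRST(S)\{epsilon} = { (, id }.
  Since S is nullable, also add FOLLOW(G) = { $, (, id }.
Union: FOLLOW(R) = { $, (, id }.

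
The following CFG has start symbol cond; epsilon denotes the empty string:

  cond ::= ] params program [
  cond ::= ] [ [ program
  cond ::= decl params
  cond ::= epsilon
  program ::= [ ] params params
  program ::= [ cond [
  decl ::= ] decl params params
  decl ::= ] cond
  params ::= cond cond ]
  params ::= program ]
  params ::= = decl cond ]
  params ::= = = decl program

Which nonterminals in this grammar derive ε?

Directly nullable (have an epsilon-production): cond.
No other nonterminal has a production whose RHS symbols are all nullable.

{ cond }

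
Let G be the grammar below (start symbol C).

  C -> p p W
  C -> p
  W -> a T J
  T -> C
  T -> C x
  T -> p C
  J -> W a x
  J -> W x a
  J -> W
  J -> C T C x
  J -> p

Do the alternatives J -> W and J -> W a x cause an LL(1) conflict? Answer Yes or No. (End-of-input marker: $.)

FIRST(W) = { a } and FIRST(W a x) = { a }.
Both contain a, so the two alternatives are not disjoint — LL(1) conflict.

Yes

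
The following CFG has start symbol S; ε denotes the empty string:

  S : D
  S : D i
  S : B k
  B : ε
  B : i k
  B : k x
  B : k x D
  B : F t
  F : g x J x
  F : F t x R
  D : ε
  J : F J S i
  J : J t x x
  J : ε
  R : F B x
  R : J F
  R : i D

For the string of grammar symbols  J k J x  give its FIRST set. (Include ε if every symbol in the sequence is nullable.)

Add FIRST(J)\{ε} = { g, t }; J is nullable, continue.
k is a terminal; add {k} and stop.

{ g, k, t }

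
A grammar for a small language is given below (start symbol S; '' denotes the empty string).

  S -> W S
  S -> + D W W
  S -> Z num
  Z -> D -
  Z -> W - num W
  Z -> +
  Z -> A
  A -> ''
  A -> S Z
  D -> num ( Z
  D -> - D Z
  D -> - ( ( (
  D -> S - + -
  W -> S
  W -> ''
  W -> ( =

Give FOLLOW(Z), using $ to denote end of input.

In S -> Z num: add FIRST(num) = { num }.
In A -> S Z: Z is at the end, add FOLLOW(A) = { $, (, +, -, num }.
In D -> num ( Z: Z is at the end, add FOLLOW(D) = { $, (, +, -, num }.
In D -> - D Z: Z is at the end, add FOLLOW(D) = { $, (, +, -, num }.
Union: FOLLOW(Z) = { $, (, +, -, num }.

{ $, (, +, -, num }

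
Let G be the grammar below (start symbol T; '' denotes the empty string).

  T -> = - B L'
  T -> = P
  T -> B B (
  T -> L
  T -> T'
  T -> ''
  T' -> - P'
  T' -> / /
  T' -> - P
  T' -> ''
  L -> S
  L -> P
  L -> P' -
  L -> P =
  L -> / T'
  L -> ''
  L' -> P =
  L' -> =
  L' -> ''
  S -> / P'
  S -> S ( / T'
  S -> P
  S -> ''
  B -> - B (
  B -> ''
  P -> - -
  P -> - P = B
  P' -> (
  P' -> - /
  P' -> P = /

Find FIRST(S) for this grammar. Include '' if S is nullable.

S -> / P' contributes {/}.
From S -> S ( / T': S nullable, take FIRST(S) ∪ {(} = { (, -, / }.
From S -> P: add FIRST(P) = { - }.
S -> '' contributes ''.
Union: FIRST(S) = { (, -, /, '' }.

{ (, -, /, '' }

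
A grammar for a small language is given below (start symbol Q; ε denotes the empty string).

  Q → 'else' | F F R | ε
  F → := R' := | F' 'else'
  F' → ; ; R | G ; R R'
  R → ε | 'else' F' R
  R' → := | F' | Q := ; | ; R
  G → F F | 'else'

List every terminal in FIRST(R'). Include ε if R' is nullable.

R' → := contributes {:=}.
From R' → F': add FIRST(F') = { 'else', :=, ; }.
From R' → Q := ;: Q nullable, take FIRST(Q) ∪ {:=} = { 'else', :=, ; }.
R' → ; R contributes {;}.
Union: FIRST(R') = { 'else', :=, ; }.

{ 'else', :=, ; }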